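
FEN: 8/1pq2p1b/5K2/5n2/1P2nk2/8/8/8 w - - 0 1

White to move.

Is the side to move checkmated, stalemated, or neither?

checkmate

White to move; white king on f6.
In check: yes, from the black knight on e4.
King squares — e5: attacked by Kf4; f5: attacked by Kf4; g5: attacked by Ne4; e6: attacked by Pf7; g6: attacked by Pf7; e7: attacked by Nf5; f7: attacked by Qc7; g7: attacked by Nf5.
Legal moves for White: none.
In check with no legal moves → checkmate.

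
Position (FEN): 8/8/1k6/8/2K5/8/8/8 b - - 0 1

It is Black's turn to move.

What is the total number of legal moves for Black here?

Black to move; king on b6.
In check: no.
Legal moves: Kc7, Kb7, Ka7, Kc6, Ka6, Ka5.
Count: 6.

6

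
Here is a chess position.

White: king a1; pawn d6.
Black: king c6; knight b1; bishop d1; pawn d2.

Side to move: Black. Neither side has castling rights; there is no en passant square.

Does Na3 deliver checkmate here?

After Na3: white king on a1; in check: no.
White is not in check, so this cannot be checkmate.

no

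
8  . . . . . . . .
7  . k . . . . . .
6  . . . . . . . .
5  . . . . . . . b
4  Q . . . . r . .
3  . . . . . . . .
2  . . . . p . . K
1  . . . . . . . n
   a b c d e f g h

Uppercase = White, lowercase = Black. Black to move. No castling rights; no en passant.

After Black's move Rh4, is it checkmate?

After Rh4: white king on h2; in check: yes, from the black rook on h4.
White has 3 legal replies: Kg2, Kg1, Qxh4.
In check but a legal move exists → not checkmate.

no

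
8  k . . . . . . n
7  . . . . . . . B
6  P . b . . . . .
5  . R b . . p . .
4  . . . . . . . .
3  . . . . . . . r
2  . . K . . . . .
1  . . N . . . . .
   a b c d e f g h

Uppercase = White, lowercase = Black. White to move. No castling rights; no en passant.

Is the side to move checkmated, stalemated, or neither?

neither

White to move; white king on c2.
In check: no.
Legal moves for White include: Bg8, Bg6, Bxf5, Rb8+, Rb7, Rb6, Rxc5, Ra5, Rb4, Rb3, Rb2, Rb1, Kd2, Kb2, Kd1, Kb1, Nd3, Nb3, ... (list truncated; more exist).
White has legal moves and is not in check → neither.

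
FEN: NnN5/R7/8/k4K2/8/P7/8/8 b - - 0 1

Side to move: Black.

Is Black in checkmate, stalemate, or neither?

Black to move; black king on a5.
In check: yes, from the white rook on a7.
Legal moves for Black: Kb5, Na6.
Black is in check but has 2 legal moves → neither.

neither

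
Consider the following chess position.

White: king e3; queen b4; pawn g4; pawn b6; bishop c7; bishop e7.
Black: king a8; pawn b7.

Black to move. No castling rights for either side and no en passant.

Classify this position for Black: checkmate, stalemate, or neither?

Black to move; black king on a8.
In check: no.
King squares — a7: attacked by Pb6; b7: own pawn; b8: attacked by Bc7.
Legal moves for Black: none.
Not in check and no legal moves → stalemate.

stalemate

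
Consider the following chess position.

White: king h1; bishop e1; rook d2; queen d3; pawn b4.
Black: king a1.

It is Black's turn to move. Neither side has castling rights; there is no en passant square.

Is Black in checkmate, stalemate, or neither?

stalemate

Black to move; black king on a1.
In check: no.
King squares — b1: attacked by Qd3; a2: attacked by Rd2; b2: attacked by Rd2.
Legal moves for Black: none.
Not in check and no legal moves → stalemate.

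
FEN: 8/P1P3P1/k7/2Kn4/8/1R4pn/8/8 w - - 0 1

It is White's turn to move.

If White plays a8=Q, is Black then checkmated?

After a8=Q: black king on a6; in check: yes, from the white queen on a8.
King squares — a5: attacked by Qa8; b5: attacked by Rb3; b6: attacked by Rb3; a7: attacked by Qa8; b7: attacked by Rb3.
Black has no legal moves → checkmate.

yes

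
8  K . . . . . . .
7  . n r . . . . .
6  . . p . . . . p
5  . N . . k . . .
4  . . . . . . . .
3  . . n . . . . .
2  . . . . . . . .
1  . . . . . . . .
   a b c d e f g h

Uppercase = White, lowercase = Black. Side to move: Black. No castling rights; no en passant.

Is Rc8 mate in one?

no

After Rc8: white king on a8; in check: yes, from the black rook on c8.
White has 2 legal replies: Kxb7, Ka7.
In check but a legal move exists → not checkmate.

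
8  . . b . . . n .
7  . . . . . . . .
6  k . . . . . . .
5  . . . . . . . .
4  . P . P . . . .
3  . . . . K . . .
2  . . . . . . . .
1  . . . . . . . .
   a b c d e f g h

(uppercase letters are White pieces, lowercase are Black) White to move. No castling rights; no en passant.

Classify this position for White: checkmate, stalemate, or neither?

neither

White to move; white king on e3.
In check: no.
Legal moves for White: Kf4, Ke4, Kf3, Kd3, Kf2, Ke2, Kd2, d5, b5+.
White has 9 legal moves and is not in check → neither.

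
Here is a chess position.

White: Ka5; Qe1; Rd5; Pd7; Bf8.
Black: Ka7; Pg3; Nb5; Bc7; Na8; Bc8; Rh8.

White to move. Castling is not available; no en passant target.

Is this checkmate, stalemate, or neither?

neither

White to move; white king on a5.
In check: yes, from the black bishop on c7.
Legal moves for White: Kxb5, Kb4, Ka4.
White is in check but has 3 legal moves → neither.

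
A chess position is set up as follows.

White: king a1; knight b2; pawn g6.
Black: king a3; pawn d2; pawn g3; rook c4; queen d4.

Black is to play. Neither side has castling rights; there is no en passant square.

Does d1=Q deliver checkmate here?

yes

After d1=Q: white king on a1; in check: yes, from the black queen on d1.
King squares — b1: attacked by Qd1; a2: attacked by Ka3; b2: own knight.
White has no legal moves → checkmate.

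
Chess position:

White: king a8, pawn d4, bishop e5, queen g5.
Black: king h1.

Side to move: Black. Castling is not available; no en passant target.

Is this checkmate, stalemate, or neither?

Black to move; black king on h1.
In check: no.
King squares — g1: attacked by Qg5; g2: attacked by Qg5; h2: attacked by Be5.
Legal moves for Black: none.
Not in check and no legal moves → stalemate.

stalemate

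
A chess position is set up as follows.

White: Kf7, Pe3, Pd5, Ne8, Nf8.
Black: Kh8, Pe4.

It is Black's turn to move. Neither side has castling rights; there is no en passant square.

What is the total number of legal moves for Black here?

0

Black to move; king on h8.
In check: no.
Legal moves: none.
Count: 0.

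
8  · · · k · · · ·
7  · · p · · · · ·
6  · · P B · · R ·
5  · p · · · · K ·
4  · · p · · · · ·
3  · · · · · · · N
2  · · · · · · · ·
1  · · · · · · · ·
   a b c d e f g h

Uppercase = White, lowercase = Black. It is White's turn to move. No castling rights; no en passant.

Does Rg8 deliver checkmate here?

yes

After Rg8: black king on d8; in check: yes, from the white rook on g8.
King squares — c7: own pawn; d7: attacked by Pc6; e7: attacked by Bd6; c8: attacked by Rg8; e8: attacked by Rg8.
Black has no legal moves → checkmate.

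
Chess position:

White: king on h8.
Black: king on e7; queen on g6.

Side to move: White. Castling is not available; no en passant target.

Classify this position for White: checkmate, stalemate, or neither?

stalemate

White to move; white king on h8.
In check: no.
King squares — g7: attacked by Qg6; h7: attacked by Qg6; g8: attacked by Qg6.
Legal moves for White: none.
Not in check and no legal moves → stalemate.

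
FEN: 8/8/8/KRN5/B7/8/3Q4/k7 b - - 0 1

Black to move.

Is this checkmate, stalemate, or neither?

stalemate

Black to move; black king on a1.
In check: no.
King squares — b1: attacked by Rb5; a2: attacked by Qd2; b2: attacked by Qd2.
Legal moves for Black: none.
Not in check and no legal moves → stalemate.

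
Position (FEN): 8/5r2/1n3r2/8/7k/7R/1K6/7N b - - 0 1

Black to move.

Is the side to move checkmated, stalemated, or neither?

Black to move; black king on h4.
In check: yes, from the white rook on h3.
Legal moves for Black: Kg5, Kg4, Kxh3.
Black is in check but has 3 legal moves → neither.

neither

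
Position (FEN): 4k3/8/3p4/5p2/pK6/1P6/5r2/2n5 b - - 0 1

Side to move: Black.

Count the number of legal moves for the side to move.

23

Black to move; king on e8.
In check: no.
Legal moves: Kf8, Kd8, Kf7, Ke7, Kd7, Rf4+, Rf3, Rh2, Rg2, Re2, Rd2, Rc2, Rb2, Ra2, Rf1, Nd3+, Nxb3, Ne2, Na2+, axb3, d5, f4, a3.
Count: 23.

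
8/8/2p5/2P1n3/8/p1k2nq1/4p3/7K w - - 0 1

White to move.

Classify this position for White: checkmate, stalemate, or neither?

stalemate

White to move; white king on h1.
In check: no.
King squares — g1: attacked by Nf3; g2: attacked by Qg3; h2: attacked by Nf3.
Legal moves for White: none.
Not in check and no legal moves → stalemate.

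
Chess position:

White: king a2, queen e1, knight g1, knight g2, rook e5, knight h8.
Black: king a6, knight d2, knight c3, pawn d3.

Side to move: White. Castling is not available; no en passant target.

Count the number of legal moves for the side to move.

White to move; king on a2.
In check: yes, from the black knight on c3.
Legal moves: Ka3, Kb2, Ka1.
Count: 3.

3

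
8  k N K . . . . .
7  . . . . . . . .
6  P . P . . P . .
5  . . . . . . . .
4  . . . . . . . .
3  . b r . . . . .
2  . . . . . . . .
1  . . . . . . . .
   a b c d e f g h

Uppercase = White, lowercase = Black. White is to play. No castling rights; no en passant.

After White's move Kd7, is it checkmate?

After Kd7: black king on a8; in check: no.
Black is not in check, so this cannot be checkmate.

no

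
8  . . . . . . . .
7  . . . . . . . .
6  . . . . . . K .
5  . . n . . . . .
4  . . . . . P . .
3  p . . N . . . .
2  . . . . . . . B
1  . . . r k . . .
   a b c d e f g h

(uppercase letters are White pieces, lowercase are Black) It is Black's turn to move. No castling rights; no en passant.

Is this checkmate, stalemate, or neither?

neither

Black to move; black king on e1.
In check: yes, from the white knight on d3.
Legal moves for Black: Ke2, Kd2, Kf1, Nxd3, Rxd3.
Black is in check but has 5 legal moves → neither.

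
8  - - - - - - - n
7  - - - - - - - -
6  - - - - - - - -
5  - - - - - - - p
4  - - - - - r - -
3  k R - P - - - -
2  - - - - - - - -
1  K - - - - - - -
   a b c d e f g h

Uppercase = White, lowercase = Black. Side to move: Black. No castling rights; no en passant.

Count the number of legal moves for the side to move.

2

Black to move; king on a3.
In check: yes, from the white rook on b3.
Legal moves: Ka4, Kxb3.
Count: 2.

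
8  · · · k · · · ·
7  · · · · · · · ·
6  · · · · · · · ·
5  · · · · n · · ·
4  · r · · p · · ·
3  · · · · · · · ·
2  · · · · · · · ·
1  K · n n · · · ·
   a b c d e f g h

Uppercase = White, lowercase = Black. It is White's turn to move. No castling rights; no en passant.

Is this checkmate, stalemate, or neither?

White to move; white king on a1.
In check: no.
King squares — b1: attacked by Rb4; a2: attacked by Nc1; b2: attacked by Nd1.
Legal moves for White: none.
Not in check and no legal moves → stalemate.

stalemate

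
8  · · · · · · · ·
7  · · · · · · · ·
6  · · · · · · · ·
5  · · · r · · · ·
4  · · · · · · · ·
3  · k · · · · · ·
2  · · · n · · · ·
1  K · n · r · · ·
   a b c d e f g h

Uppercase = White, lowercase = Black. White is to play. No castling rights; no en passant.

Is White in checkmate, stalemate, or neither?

stalemate

White to move; white king on a1.
In check: no.
King squares — b1: attacked by Nd2; a2: attacked by Nc1; b2: attacked by Kb3.
Legal moves for White: none.
Not in check and no legal moves → stalemate.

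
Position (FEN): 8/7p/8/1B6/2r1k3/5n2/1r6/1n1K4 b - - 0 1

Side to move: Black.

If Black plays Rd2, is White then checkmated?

After Rd2: white king on d1; in check: yes, from the black rook on d2.
King squares — c1: attacked by Rc4; e1: attacked by Nf3; c2: attacked by Rd2; d2: attacked by Nb1; e2: attacked by Rd2.
White has no legal moves → checkmate.

yes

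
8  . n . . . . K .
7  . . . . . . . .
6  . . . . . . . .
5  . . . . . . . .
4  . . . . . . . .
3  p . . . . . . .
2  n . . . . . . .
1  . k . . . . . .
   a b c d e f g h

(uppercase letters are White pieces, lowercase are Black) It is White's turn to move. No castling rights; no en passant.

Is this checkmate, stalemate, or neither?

White to move; white king on g8.
In check: no.
Legal moves for White: Kh8, Kf8, Kh7, Kg7, Kf7.
White has 5 legal moves and is not in check → neither.

neither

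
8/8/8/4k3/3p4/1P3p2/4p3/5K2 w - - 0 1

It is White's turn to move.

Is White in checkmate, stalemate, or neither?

neither

White to move; white king on f1.
In check: yes, from the black pawn on e2.
King squares — e1: available; g1: available; e2: attacked by Pf3; f2: available; g2: attacked by Pf3.
Legal moves for White: Kf2, Kg1, Ke1.
White is in check but has 3 legal moves → neither.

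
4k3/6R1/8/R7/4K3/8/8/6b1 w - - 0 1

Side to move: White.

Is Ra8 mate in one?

After Ra8: black king on e8; in check: yes, from the white rook on a8.
King squares — d7: attacked by Rg7; e7: attacked by Rg7; f7: attacked by Rg7; d8: attacked by Ra8; f8: attacked by Ra8.
Black has no legal moves → checkmate.

yes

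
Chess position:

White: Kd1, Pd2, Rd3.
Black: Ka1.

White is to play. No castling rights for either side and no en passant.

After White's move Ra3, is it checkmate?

After Ra3: black king on a1; in check: yes, from the white rook on a3.
Black has 2 legal replies: Kb2, Kb1.
In check but a legal move exists → not checkmate.

no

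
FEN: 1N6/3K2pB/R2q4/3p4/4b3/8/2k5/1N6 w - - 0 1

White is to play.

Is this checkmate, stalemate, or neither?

neither

White to move; white king on d7.
In check: yes, from the black queen on d6.
King squares — c6: attacked by Qd6; d6: available; e6: attacked by Qd6; c7: attacked by Qd6; e7: attacked by Qd6; c8: available; d8: attacked by Qd6; e8: available.
Legal moves for White: Ke8, Kc8, Kxd6, Rxd6.
White is in check but has 4 legal moves → neither.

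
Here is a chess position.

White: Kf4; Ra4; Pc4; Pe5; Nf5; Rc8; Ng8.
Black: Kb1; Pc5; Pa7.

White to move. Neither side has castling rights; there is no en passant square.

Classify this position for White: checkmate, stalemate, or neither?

neither

White to move; white king on f4.
In check: no.
Legal moves for White include: Nge7, Ngh6, Nf6, Rf8, Re8, Rd8, Rb8+, Ra8, Rc7, Rc6, Rxc5, Ng7, Nfe7, Nfh6, Nd6, Nh4, Nd4, Ng3, ... (list truncated; more exist).
White has legal moves and is not in check → neither.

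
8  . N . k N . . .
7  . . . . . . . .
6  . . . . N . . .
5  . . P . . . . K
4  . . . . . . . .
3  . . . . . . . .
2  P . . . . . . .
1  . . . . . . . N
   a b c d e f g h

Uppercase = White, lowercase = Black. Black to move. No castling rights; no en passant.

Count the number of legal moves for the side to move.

Black to move; king on d8.
In check: yes, from the white knight on e6.
Legal moves: Kxe8, Kc8, Ke7.
Count: 3.

3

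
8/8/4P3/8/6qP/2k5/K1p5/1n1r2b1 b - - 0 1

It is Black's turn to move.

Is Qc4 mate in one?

After Qc4: white king on a2; in check: yes, from the black queen on c4.
White has 1 legal reply: Ka1.
In check but a legal move exists → not checkmate.

no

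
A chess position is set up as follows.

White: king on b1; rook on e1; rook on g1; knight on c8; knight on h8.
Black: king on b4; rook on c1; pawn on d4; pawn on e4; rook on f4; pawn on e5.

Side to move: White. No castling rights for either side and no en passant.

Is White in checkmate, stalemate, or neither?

neither

White to move; white king on b1.
In check: yes, from the black rook on c1.
King squares — a1: attacked by Rc1; c1: available; a2: available; b2: available; c2: attacked by Rc1.
Legal moves for White: Kb2, Ka2, Kxc1, Rxc1.
White is in check but has 4 legal moves → neither.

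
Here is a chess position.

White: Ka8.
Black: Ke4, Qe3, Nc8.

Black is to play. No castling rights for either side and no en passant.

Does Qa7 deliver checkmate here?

yes

After Qa7: white king on a8; in check: yes, from the black queen on a7.
King squares — a7: attacked by Nc8; b7: attacked by Qa7; b8: attacked by Qa7.
White has no legal moves → checkmate.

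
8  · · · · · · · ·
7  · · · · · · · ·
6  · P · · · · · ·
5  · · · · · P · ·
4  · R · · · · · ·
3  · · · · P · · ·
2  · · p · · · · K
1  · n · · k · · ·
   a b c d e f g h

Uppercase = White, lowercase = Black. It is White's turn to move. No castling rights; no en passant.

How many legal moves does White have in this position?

19

White to move; king on h2.
In check: no.
Legal moves: Rb5, Rh4, Rg4, Rf4, Re4, Rd4, Rc4, Ra4, Rb3, Rb2, Rxb1+, Kh3, Kg3, Kg2, Kh1, Kg1, b7, f6, e4.
Count: 19.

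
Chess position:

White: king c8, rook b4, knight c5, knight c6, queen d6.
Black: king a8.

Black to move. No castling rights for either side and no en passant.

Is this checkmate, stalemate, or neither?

stalemate

Black to move; black king on a8.
In check: no.
King squares — a7: attacked by Nc6; b7: attacked by Rb4; b8: attacked by Rb4.
Legal moves for Black: none.
Not in check and no legal moves → stalemate.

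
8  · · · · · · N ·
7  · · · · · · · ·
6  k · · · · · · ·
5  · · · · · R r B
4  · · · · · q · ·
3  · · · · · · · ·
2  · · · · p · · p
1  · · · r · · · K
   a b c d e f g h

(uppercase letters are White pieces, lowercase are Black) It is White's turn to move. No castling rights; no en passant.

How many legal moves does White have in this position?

White to move; king on h1.
In check: yes, from the black rook on d1.
Legal moves: none.
Count: 0.

0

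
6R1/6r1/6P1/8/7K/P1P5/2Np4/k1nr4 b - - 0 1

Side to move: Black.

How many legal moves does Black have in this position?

3

Black to move; king on a1.
In check: yes, from the white knight on c2.
Legal moves: Kb2, Ka2, Kb1.
Count: 3.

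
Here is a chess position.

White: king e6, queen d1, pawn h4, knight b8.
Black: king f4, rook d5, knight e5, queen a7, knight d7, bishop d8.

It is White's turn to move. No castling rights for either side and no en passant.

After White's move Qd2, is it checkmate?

After Qd2: black king on f4; in check: yes, from the white queen on d2.
Black has 6 legal replies: Kg4, Ke4, Kg3, Kf3, Qe3, Rxd2.
In check but a legal move exists → not checkmate.

no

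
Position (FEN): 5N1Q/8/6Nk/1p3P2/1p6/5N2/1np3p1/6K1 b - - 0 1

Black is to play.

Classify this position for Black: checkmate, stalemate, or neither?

Black to move; black king on h6.
In check: yes, from the white queen on h8.
King squares — g5: attacked by Nf3; h5: attacked by Qh8; g6: attacked by Pf5; g7: attacked by Qh8; h7: attacked by Nf8.
Legal moves for Black: none.
In check with no legal moves → checkmate.

checkmate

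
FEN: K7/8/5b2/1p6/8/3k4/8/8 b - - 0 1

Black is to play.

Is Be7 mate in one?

no

After Be7: white king on a8; in check: no.
White is not in check, so this cannot be checkmate.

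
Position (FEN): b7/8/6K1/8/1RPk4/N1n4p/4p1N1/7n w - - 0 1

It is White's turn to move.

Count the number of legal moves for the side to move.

24

White to move; king on g6.
In check: no.
Legal moves: Kh7, Kg7, Kf7, Kh6, Kf6, Kh5, Kg5, Kf5, Rb8, Rb7, Rb6, Rb5, Ra4, Rb3, Rb2, Rb1, Nb5+, Nc2+, Nb1, Nh4, Nf4, Ne3, Ne1, c5+.
Count: 24.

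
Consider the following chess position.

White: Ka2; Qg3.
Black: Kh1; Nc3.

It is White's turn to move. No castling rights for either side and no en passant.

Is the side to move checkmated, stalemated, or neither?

neither

White to move; white king on a2.
In check: yes, from the black knight on c3.
Legal moves for White: Kb3, Ka3, Kb2, Ka1, Qxc3.
White is in check but has 5 legal moves → neither.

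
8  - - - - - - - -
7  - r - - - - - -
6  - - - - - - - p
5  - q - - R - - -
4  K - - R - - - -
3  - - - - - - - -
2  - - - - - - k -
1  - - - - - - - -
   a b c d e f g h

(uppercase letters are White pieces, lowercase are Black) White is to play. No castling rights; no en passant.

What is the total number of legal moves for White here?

2

White to move; king on a4.
In check: yes, from the black queen on b5.
Legal moves: Ka3, Rxb5.
Count: 2.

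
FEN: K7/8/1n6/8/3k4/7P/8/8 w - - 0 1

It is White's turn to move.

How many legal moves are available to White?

3

White to move; king on a8.
In check: yes, from the black knight on b6.
Legal moves: Kb8, Kb7, Ka7.
Count: 3.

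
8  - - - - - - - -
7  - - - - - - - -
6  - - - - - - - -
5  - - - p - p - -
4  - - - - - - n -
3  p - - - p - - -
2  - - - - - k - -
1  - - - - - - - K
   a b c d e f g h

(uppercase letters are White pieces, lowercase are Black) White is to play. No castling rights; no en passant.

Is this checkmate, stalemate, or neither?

stalemate

White to move; white king on h1.
In check: no.
King squares — g1: attacked by Kf2; g2: attacked by Kf2; h2: attacked by Ng4.
Legal moves for White: none.
Not in check and no legal moves → stalemate.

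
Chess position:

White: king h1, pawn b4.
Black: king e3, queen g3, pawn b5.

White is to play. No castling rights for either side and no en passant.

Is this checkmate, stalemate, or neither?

stalemate

White to move; white king on h1.
In check: no.
King squares — g1: attacked by Qg3; g2: attacked by Qg3; h2: attacked by Qg3.
Legal moves for White: none.
Not in check and no legal moves → stalemate.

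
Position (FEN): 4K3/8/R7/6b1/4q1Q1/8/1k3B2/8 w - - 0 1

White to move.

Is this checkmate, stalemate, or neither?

neither

White to move; white king on e8.
In check: yes, from the black queen on e4.
Legal moves for White: Kf8, Kf7, Kd7, Re6, Qe6, Qxe4.
White is in check but has 6 legal moves → neither.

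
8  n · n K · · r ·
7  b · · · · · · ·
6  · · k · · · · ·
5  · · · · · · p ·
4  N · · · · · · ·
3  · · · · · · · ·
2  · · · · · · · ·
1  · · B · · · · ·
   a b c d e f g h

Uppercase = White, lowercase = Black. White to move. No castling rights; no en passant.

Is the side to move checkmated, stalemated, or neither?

checkmate

White to move; white king on d8.
In check: yes, from the black rook on g8.
King squares — c7: attacked by Kc6; d7: attacked by Kc6; e7: attacked by Nc8; c8: attacked by Rg8; e8: attacked by Rg8.
Legal moves for White: none.
In check with no legal moves → checkmate.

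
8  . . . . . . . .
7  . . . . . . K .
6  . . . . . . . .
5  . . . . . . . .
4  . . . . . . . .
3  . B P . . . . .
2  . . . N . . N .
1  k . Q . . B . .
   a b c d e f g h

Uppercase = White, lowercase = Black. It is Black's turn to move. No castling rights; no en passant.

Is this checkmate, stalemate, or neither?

Black to move; black king on a1.
In check: yes, from the white queen on c1.
King squares — b1: attacked by Qc1; a2: attacked by Bb3; b2: attacked by Qc1.
Legal moves for Black: none.
In check with no legal moves → checkmate.

checkmate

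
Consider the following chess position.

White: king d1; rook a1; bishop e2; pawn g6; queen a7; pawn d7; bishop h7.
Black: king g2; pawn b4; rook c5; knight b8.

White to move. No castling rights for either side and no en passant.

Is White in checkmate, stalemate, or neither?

White to move; white king on d1.
In check: no.
Legal moves for White include: Bg8, Qxb8, Qa8+, Qc7, Qb7+, Qb6, Qa6, Qxc5, Qa5, Qa4, Qa3, Qa2, Ba6, Bh5, Bb5, Bg4, Bc4, Bf3+, ... (list truncated; more exist).
White has legal moves and is not in check → neither.

neither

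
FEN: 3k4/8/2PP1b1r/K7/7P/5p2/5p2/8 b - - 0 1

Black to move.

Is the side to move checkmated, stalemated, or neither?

Black to move; black king on d8.
In check: no.
Legal moves for Black include: Ke8, Kc8, Rh8, Rh7, Rg6, Rh5+, Rxh4, Bh8, Bg7, Be7, Bg5, Be5, Bxh4, Bd4, Bc3+, Bb2, Ba1, f1=Q, ... (list truncated; more exist).
Black has legal moves and is not in check → neither.

neither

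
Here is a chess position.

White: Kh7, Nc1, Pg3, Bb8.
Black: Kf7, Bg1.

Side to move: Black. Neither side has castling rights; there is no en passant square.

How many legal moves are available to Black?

Black to move; king on f7.
In check: no.
Legal moves: Kf8, Ke8, Ke7, Kf6, Ke6, Ba7, Bb6, Bc5, Bd4, Be3, Bh2, Bf2.
Count: 12.

12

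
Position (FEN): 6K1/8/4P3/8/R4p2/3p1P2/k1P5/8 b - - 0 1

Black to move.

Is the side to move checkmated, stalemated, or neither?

neither

Black to move; black king on a2.
In check: yes, from the white rook on a4.
King squares — a1: attacked by Ra4; b1: available; b2: available; a3: attacked by Ra4; b3: attacked by Pc2.
Legal moves for Black: Kb2, Kb1.
Black is in check but has 2 legal moves → neither.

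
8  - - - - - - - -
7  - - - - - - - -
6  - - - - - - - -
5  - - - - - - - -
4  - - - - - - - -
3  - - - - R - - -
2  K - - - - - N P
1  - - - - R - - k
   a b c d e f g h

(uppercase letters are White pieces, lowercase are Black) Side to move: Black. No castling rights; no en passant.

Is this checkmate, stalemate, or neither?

Black to move; black king on h1.
In check: yes, from the white rook on e1.
King squares — g1: attacked by Re1; g2: available; h2: available.
Legal moves for Black: Kxh2, Kxg2.
Black is in check but has 2 legal moves → neither.

neither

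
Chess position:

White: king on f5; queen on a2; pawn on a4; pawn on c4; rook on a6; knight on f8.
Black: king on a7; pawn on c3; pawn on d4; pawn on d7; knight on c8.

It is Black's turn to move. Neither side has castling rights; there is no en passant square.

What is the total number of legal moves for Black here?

3

Black to move; king on a7.
In check: yes, from the white rook on a6.
Legal moves: Kb8, Kb7, Kxa6.
Count: 3.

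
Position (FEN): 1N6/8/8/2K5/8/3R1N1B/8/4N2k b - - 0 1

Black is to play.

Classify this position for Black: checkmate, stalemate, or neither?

Black to move; black king on h1.
In check: no.
King squares — g1: attacked by Nf3; g2: attacked by Ne1; h2: attacked by Nf3.
Legal moves for Black: none.
Not in check and no legal moves → stalemate.

stalemate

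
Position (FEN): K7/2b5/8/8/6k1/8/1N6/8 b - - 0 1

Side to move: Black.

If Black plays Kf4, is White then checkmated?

no

After Kf4: white king on a8; in check: no.
White is not in check, so this cannot be checkmate.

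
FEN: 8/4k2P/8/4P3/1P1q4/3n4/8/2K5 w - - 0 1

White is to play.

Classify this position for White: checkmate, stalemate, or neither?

neither

White to move; white king on c1.
In check: yes, from the black knight on d3.
King squares — b1: available; d1: available; b2: attacked by Nd3; c2: available; d2: available.
Legal moves for White: Kd2, Kc2, Kd1, Kb1.
White is in check but has 4 legal moves → neither.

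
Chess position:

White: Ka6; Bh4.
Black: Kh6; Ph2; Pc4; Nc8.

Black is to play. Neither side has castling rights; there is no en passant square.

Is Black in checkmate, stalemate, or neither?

neither

Black to move; black king on h6.
In check: no.
Legal moves for Black: Ne7, Na7, Nd6, Nb6, Kh7, Kg7, Kg6, Kh5, c3, h1=Q, h1=R, h1=B, h1=N.
Black has 13 legal moves and is not in check → neither.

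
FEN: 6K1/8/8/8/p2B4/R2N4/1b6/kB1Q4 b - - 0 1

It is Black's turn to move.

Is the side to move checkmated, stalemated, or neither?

checkmate

Black to move; black king on a1.
In check: yes, from the white rook on a3.
King squares — b1: attacked by Qd1; a2: attacked by Bb1; b2: own bishop.
Legal moves for Black: none.
In check with no legal moves → checkmate.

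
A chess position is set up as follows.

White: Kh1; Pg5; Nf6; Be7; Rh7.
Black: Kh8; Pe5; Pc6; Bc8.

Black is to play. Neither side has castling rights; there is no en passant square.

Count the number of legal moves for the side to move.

0

Black to move; king on h8.
In check: yes, from the white rook on h7.
Legal moves: none.
Count: 0.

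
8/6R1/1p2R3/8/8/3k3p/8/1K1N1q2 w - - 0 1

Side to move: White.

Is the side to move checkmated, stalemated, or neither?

White to move; white king on b1.
In check: no.
Legal moves for White include: Rg8, Rh7, Rf7, Rge7, Rd7+, Rc7, Rb7, Ra7, Rgg6, Rg5, Rg4, Rg3+, Rg2, Rg1, Re8, Ree7, Rh6, Reg6, ... (list truncated; more exist).
White has legal moves and is not in check → neither.

neither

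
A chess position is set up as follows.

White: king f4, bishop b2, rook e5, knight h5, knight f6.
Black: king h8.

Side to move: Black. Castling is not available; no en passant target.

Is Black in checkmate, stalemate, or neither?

Black to move; black king on h8.
In check: no.
King squares — g7: attacked by Nh5; h7: attacked by Nf6; g8: attacked by Nf6.
Legal moves for Black: none.
Not in check and no legal moves → stalemate.

stalemate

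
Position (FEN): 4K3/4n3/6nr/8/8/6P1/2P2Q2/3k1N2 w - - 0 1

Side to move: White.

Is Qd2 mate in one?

After Qd2: black king on d1; in check: yes, from the white queen on d2.
King squares — c1: attacked by Qd2; e1: attacked by Qd2; c2: attacked by Qd2; d2: attacked by Nf1; e2: attacked by Qd2.
Black has no legal moves → checkmate.

yes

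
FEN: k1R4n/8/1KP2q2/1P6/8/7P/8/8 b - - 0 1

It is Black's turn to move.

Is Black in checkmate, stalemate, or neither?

checkmate

Black to move; black king on a8.
In check: yes, from the white rook on c8.
King squares — a7: attacked by Kb6; b7: attacked by Kb6; b8: attacked by Rc8.
Legal moves for Black: none.
In check with no legal moves → checkmate.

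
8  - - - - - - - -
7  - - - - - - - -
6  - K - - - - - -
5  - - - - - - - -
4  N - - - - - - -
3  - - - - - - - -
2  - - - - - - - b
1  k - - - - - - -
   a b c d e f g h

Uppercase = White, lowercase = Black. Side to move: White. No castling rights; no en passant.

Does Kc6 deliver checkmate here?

no

After Kc6: black king on a1; in check: no.
Black is not in check, so this cannot be checkmate.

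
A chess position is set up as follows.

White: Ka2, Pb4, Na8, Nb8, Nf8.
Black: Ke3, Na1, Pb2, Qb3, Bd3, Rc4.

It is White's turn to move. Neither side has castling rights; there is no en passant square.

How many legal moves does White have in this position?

0

White to move; king on a2.
In check: yes, from the black queen on b3.
Legal moves: none.
Count: 0.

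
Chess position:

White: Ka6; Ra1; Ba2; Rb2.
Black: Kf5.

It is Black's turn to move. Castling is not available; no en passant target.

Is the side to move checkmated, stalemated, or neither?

neither

Black to move; black king on f5.
In check: no.
Legal moves for Black: Kg6, Kf6, Kg5, Ke5, Kg4, Kf4, Ke4.
Black has 7 legal moves and is not in check → neither.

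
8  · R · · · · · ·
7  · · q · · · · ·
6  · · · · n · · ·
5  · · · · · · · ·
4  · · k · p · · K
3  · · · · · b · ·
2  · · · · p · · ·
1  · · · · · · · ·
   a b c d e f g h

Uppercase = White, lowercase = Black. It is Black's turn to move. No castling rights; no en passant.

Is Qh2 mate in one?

After Qh2: white king on h4; in check: yes, from the black queen on h2.
King squares — g3: attacked by Qh2; h3: attacked by Qh2; g4: attacked by Bf3; g5: attacked by Ne6; h5: attacked by Qh2.
White has no legal moves → checkmate.

yes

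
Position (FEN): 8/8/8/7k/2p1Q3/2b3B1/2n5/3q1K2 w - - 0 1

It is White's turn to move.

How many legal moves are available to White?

4

White to move; king on f1.
In check: yes, from the black queen on d1.
Legal moves: Kg2, Kf2, Qe1, Be1.
Count: 4.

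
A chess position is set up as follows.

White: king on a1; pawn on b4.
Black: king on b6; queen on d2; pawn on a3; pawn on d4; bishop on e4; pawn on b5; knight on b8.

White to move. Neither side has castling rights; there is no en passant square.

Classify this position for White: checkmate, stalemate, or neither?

stalemate

White to move; white king on a1.
In check: no.
King squares — b1: attacked by Be4; a2: attacked by Qd2; b2: attacked by Qd2.
Legal moves for White: none.
Not in check and no legal moves → stalemate.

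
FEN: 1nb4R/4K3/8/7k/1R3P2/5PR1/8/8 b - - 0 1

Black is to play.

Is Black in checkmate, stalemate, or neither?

checkmate

Black to move; black king on h5.
In check: yes, from the white rook on h8.
King squares — g4: attacked by Pf3; h4: attacked by Rh8; g5: attacked by Rg3; g6: attacked by Rg3; h6: attacked by Rh8.
Legal moves for Black: none.
In check with no legal moves → checkmate.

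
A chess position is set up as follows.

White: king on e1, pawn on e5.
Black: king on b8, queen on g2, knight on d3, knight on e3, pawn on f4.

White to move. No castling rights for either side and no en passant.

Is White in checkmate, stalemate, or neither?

White to move; white king on e1.
In check: yes, from the black knight on d3.
King squares — d1: attacked by Ne3; f1: attacked by Qg2; d2: attacked by Qg2; e2: attacked by Qg2; f2: attacked by Qg2.
Legal moves for White: none.
In check with no legal moves → checkmate.

checkmate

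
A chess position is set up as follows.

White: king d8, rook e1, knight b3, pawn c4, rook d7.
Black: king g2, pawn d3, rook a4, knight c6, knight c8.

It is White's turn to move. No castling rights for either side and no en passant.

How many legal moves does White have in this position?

White to move; king on d8.
In check: yes, from the black knight on c6.
Legal moves: Ke8, Kxc8, Kc7.
Count: 3.

3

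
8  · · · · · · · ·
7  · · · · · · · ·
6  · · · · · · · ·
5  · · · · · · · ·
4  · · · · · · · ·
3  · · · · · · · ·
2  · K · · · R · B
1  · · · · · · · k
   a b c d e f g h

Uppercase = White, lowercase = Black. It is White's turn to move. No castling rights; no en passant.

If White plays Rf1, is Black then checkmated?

no

After Rf1: black king on h1; in check: yes, from the white rook on f1.
Black has 2 legal replies: Kxh2, Kg2.
In check but a legal move exists → not checkmate.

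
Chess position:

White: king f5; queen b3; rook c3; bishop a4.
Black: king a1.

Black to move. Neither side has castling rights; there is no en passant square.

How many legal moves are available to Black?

Black to move; king on a1.
In check: no.
Legal moves: none.
Count: 0.

0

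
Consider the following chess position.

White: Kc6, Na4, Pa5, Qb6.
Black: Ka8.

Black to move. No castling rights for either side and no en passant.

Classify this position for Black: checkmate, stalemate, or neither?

Black to move; black king on a8.
In check: no.
King squares — a7: attacked by Qb6; b7: attacked by Qb6; b8: attacked by Qb6.
Legal moves for Black: none.
Not in check and no legal moves → stalemate.

stalemate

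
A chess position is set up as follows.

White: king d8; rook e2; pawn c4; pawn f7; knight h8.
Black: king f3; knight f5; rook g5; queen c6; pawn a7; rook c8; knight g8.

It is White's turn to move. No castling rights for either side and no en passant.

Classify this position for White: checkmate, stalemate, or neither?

checkmate

White to move; white king on d8.
In check: yes, from the black rook on c8.
King squares — c7: attacked by Qc6; d7: attacked by Qc6; e7: attacked by Nf5; c8: attacked by Qc6; e8: attacked by Qc6.
Legal moves for White: none.
In check with no legal moves → checkmate.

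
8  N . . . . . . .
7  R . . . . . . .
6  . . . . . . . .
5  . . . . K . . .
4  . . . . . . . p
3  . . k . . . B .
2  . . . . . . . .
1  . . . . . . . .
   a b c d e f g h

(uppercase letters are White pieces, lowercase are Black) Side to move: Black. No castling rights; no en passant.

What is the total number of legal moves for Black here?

9

Black to move; king on c3.
In check: no.
Legal moves: Kc4, Kb4, Kd3, Kb3, Kd2, Kc2, Kb2, hxg3, h3.
Count: 9.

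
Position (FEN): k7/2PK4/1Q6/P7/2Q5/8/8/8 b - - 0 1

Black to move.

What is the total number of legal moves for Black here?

Black to move; king on a8.
In check: no.
Legal moves: none.
Count: 0.

0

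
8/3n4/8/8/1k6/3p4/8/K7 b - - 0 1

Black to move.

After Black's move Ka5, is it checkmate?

no

After Ka5: white king on a1; in check: no.
White is not in check, so this cannot be checkmate.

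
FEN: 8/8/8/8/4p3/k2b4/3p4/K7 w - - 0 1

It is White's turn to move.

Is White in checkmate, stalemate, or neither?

White to move; white king on a1.
In check: no.
King squares — b1: attacked by Bd3; a2: attacked by Ka3; b2: attacked by Ka3.
Legal moves for White: none.
Not in check and no legal moves → stalemate.

stalemate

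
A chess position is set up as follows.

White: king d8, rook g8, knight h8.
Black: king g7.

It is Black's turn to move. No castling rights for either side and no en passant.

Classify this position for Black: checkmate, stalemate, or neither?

neither

Black to move; black king on g7.
In check: yes, from the white rook on g8.
Legal moves for Black: Kxg8, Kh7, Kh6, Kf6.
Black is in check but has 4 legal moves → neither.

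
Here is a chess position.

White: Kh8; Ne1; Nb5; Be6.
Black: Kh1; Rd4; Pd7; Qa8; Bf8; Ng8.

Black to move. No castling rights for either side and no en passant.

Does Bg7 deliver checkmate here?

After Bg7: white king on h8; in check: yes, from the black bishop on g7.
White has 2 legal replies: Kh7, Kxg7.
In check but a legal move exists → not checkmate.

no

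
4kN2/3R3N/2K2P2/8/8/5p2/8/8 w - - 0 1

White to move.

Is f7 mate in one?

After f7: black king on e8; in check: yes, from the white pawn on f7.
King squares — d7: attacked by Kc6; e7: attacked by Rd7; f7: attacked by Rd7; d8: attacked by Rd7; f8: attacked by Nh7.
Black has no legal moves → checkmate.

yes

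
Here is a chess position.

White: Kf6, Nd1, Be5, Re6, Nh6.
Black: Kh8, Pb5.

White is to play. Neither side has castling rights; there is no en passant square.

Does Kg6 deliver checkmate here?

After Kg6: black king on h8; in check: yes, from the white bishop on e5.
King squares — g7: attacked by Be5; h7: attacked by Kg6; g8: attacked by Nh6.
Black has no legal moves → checkmate.

yes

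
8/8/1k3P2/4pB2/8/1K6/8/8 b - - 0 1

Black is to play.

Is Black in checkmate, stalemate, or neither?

Black to move; black king on b6.
In check: no.
Legal moves for Black: Kc7, Kb7, Ka7, Kc6, Ka6, Kc5, Kb5, Ka5, e4.
Black has 9 legal moves and is not in check → neither.

neither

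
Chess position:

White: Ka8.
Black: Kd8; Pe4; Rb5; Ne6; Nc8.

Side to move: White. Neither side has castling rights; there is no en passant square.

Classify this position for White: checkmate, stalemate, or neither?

stalemate

White to move; white king on a8.
In check: no.
King squares — a7: attacked by Nc8; b7: attacked by Rb5; b8: attacked by Rb5.
Legal moves for White: none.
Not in check and no legal moves → stalemate.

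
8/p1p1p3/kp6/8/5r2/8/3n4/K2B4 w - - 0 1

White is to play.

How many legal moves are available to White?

White to move; king on a1.
In check: no.
Legal moves: Bh5, Bg4, Ba4, Bf3, Bb3, Be2+, Bc2, Kb2, Ka2.
Count: 9.

9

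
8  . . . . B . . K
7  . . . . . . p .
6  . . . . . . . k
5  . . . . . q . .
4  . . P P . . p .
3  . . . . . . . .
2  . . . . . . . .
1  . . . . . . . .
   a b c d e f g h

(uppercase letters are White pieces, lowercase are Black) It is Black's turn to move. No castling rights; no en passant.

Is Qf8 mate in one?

After Qf8: white king on h8; in check: yes, from the black queen on f8.
King squares — g7: attacked by Kh6; h7: attacked by Kh6; g8: attacked by Qf8.
White has no legal moves → checkmate.

yes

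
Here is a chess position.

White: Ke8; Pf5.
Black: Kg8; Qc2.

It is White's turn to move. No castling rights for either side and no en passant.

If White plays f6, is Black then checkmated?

no

After f6: black king on g8; in check: no.
Black is not in check, so this cannot be checkmate.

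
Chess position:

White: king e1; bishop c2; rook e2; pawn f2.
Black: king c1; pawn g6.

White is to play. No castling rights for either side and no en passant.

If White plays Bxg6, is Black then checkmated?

After Bxg6: black king on c1; in check: no.
Black is not in check, so this cannot be checkmate.

no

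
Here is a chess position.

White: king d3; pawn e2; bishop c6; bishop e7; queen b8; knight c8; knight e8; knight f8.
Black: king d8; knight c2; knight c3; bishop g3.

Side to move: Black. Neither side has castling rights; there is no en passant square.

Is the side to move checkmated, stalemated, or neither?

Black to move; black king on d8.
In check: yes, from the white bishop on e7.
King squares — c7: attacked by Qb8; d7: attacked by Bc6; e7: attacked by Nc8; c8: attacked by Qb8; e8: attacked by Bc6.
Legal moves for Black: none.
In check with no legal moves → checkmate.

checkmate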